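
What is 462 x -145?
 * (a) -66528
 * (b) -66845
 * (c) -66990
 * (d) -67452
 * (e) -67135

462 * -145 = -66990
c) -66990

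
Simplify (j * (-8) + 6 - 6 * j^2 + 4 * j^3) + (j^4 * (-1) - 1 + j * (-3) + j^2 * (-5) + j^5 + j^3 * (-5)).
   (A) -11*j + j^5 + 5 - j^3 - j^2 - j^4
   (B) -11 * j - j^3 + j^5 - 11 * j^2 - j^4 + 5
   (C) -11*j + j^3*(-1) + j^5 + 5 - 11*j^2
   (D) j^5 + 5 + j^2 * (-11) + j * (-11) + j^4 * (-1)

Adding the polynomials and combining like terms:
(j*(-8) + 6 - 6*j^2 + 4*j^3) + (j^4*(-1) - 1 + j*(-3) + j^2*(-5) + j^5 + j^3*(-5))
= -11 * j - j^3 + j^5 - 11 * j^2 - j^4 + 5
B) -11 * j - j^3 + j^5 - 11 * j^2 - j^4 + 5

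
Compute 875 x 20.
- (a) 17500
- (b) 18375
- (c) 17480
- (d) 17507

875 * 20 = 17500
a) 17500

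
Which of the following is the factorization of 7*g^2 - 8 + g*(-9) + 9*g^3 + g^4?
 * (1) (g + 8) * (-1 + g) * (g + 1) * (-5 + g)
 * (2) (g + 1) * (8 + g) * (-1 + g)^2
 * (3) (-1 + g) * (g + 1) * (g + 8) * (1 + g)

We need to factor 7*g^2 - 8 + g*(-9) + 9*g^3 + g^4.
The factored form is (-1 + g) * (g + 1) * (g + 8) * (1 + g).
3) (-1 + g) * (g + 1) * (g + 8) * (1 + g)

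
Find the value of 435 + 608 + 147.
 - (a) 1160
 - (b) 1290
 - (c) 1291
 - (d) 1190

First: 435 + 608 = 1043
Then: 1043 + 147 = 1190
d) 1190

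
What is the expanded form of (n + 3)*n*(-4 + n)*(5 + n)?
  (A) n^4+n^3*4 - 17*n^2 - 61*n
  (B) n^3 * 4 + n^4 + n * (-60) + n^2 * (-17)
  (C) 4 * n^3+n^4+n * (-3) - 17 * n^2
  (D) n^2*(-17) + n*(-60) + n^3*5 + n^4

Expanding (n + 3)*n*(-4 + n)*(5 + n):
= n^3 * 4 + n^4 + n * (-60) + n^2 * (-17)
B) n^3 * 4 + n^4 + n * (-60) + n^2 * (-17)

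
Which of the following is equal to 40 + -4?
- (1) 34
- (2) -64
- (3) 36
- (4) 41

40 + -4 = 36
3) 36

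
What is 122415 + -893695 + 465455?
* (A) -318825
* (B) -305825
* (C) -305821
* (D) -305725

First: 122415 + -893695 = -771280
Then: -771280 + 465455 = -305825
B) -305825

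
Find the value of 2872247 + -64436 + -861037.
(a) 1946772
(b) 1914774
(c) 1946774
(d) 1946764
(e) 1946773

First: 2872247 + -64436 = 2807811
Then: 2807811 + -861037 = 1946774
c) 1946774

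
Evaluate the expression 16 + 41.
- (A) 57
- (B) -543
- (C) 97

16 + 41 = 57
A) 57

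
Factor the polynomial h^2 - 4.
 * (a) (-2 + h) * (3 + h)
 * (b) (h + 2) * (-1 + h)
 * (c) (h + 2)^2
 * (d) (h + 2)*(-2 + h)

We need to factor h^2 - 4.
The factored form is (h + 2)*(-2 + h).
d) (h + 2)*(-2 + h)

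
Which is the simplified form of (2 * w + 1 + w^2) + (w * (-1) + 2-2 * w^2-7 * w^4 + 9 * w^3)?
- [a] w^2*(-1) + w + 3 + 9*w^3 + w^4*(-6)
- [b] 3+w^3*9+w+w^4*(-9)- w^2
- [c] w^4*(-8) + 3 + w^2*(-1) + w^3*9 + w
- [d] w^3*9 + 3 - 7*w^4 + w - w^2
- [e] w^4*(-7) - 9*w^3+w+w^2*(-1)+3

Adding the polynomials and combining like terms:
(2*w + 1 + w^2) + (w*(-1) + 2 - 2*w^2 - 7*w^4 + 9*w^3)
= w^3*9 + 3 - 7*w^4 + w - w^2
d) w^3*9 + 3 - 7*w^4 + w - w^2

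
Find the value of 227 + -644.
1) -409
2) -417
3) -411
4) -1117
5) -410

227 + -644 = -417
2) -417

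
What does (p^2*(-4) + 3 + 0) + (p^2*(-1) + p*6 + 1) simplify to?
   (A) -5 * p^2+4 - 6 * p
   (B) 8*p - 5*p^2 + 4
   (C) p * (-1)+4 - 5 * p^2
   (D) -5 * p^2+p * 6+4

Adding the polynomials and combining like terms:
(p^2*(-4) + 3 + 0) + (p^2*(-1) + p*6 + 1)
= -5 * p^2+p * 6+4
D) -5 * p^2+p * 6+4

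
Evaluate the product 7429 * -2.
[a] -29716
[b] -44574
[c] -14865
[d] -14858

7429 * -2 = -14858
d) -14858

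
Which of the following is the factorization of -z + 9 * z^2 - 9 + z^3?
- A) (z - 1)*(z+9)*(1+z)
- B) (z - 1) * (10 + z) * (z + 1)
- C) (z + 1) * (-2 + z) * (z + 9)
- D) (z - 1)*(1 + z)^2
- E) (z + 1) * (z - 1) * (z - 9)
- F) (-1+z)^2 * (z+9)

We need to factor -z + 9 * z^2 - 9 + z^3.
The factored form is (z - 1)*(z+9)*(1+z).
A) (z - 1)*(z+9)*(1+z)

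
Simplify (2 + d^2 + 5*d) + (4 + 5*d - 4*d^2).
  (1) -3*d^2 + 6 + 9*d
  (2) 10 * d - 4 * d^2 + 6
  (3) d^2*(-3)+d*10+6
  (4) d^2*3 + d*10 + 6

Adding the polynomials and combining like terms:
(2 + d^2 + 5*d) + (4 + 5*d - 4*d^2)
= d^2*(-3)+d*10+6
3) d^2*(-3)+d*10+6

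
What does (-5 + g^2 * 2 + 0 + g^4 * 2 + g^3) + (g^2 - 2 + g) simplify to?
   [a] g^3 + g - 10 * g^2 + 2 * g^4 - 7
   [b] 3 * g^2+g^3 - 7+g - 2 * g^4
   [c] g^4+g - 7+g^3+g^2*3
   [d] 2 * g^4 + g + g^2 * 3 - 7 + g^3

Adding the polynomials and combining like terms:
(-5 + g^2*2 + 0 + g^4*2 + g^3) + (g^2 - 2 + g)
= 2 * g^4 + g + g^2 * 3 - 7 + g^3
d) 2 * g^4 + g + g^2 * 3 - 7 + g^3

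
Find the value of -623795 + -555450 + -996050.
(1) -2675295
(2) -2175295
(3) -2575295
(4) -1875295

First: -623795 + -555450 = -1179245
Then: -1179245 + -996050 = -2175295
2) -2175295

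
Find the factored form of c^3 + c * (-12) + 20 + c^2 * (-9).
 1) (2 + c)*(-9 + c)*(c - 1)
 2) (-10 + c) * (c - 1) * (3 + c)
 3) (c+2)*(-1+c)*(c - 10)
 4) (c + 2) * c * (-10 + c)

We need to factor c^3 + c * (-12) + 20 + c^2 * (-9).
The factored form is (c+2)*(-1+c)*(c - 10).
3) (c+2)*(-1+c)*(c - 10)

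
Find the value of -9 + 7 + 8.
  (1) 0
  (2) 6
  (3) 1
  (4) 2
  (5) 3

First: -9 + 7 = -2
Then: -2 + 8 = 6
2) 6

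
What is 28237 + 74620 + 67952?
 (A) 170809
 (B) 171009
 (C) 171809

First: 28237 + 74620 = 102857
Then: 102857 + 67952 = 170809
A) 170809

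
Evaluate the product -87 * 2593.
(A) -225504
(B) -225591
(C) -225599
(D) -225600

-87 * 2593 = -225591
B) -225591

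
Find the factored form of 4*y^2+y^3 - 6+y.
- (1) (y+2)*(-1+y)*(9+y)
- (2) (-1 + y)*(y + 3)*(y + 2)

We need to factor 4*y^2+y^3 - 6+y.
The factored form is (-1 + y)*(y + 3)*(y + 2).
2) (-1 + y)*(y + 3)*(y + 2)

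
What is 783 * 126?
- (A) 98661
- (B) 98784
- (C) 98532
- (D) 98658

783 * 126 = 98658
D) 98658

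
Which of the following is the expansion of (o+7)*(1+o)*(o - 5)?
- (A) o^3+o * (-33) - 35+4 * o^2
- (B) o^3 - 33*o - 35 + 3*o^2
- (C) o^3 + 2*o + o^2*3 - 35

Expanding (o+7)*(1+o)*(o - 5):
= o^3 - 33*o - 35 + 3*o^2
B) o^3 - 33*o - 35 + 3*o^2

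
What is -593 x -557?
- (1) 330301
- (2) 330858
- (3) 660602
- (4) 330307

-593 * -557 = 330301
1) 330301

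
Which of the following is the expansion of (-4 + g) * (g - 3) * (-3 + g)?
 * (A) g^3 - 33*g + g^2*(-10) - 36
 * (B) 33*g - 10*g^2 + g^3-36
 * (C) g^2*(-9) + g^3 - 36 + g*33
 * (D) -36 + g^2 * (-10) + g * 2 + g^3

Expanding (-4 + g) * (g - 3) * (-3 + g):
= 33*g - 10*g^2 + g^3-36
B) 33*g - 10*g^2 + g^3-36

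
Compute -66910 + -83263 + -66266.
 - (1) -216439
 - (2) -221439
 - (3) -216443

First: -66910 + -83263 = -150173
Then: -150173 + -66266 = -216439
1) -216439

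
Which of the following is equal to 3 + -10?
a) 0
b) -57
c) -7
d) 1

3 + -10 = -7
c) -7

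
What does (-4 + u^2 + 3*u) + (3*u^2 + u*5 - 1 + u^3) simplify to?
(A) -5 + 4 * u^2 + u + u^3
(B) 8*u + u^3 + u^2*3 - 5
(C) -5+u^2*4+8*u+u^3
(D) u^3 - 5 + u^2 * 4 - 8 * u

Adding the polynomials and combining like terms:
(-4 + u^2 + 3*u) + (3*u^2 + u*5 - 1 + u^3)
= -5+u^2*4+8*u+u^3
C) -5+u^2*4+8*u+u^3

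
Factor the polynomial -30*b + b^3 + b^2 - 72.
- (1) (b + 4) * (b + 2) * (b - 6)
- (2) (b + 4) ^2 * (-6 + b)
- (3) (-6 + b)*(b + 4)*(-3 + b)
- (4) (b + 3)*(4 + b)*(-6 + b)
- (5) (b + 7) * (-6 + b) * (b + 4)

We need to factor -30*b + b^3 + b^2 - 72.
The factored form is (b + 3)*(4 + b)*(-6 + b).
4) (b + 3)*(4 + b)*(-6 + b)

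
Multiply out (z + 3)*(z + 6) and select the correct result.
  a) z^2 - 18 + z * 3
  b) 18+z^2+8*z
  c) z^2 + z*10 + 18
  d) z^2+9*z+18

Expanding (z + 3)*(z + 6):
= z^2+9*z+18
d) z^2+9*z+18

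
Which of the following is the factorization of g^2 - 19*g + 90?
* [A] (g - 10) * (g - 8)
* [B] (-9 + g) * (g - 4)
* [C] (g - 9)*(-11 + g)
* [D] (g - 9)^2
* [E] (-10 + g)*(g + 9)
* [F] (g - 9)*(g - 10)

We need to factor g^2 - 19*g + 90.
The factored form is (g - 9)*(g - 10).
F) (g - 9)*(g - 10)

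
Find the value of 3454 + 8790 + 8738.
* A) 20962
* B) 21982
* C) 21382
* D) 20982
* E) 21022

First: 3454 + 8790 = 12244
Then: 12244 + 8738 = 20982
D) 20982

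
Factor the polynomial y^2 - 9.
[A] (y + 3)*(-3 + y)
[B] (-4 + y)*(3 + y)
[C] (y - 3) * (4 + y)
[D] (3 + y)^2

We need to factor y^2 - 9.
The factored form is (y + 3)*(-3 + y).
A) (y + 3)*(-3 + y)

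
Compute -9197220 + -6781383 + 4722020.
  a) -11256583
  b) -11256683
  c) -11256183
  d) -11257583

First: -9197220 + -6781383 = -15978603
Then: -15978603 + 4722020 = -11256583
a) -11256583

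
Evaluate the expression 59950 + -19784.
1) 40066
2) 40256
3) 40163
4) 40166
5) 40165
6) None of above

59950 + -19784 = 40166
4) 40166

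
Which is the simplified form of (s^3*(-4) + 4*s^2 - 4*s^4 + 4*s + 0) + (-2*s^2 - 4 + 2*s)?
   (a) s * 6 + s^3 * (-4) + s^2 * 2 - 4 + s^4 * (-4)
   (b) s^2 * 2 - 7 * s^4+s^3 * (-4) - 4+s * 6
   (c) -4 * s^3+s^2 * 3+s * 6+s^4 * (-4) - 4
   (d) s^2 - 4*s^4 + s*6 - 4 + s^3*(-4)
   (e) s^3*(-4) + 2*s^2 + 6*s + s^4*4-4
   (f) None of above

Adding the polynomials and combining like terms:
(s^3*(-4) + 4*s^2 - 4*s^4 + 4*s + 0) + (-2*s^2 - 4 + 2*s)
= s * 6 + s^3 * (-4) + s^2 * 2 - 4 + s^4 * (-4)
a) s * 6 + s^3 * (-4) + s^2 * 2 - 4 + s^4 * (-4)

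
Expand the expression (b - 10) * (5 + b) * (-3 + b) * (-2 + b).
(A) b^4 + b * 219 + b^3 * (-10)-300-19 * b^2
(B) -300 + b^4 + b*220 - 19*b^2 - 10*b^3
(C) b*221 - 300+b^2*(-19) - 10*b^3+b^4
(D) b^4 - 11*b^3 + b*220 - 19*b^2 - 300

Expanding (b - 10) * (5 + b) * (-3 + b) * (-2 + b):
= -300 + b^4 + b*220 - 19*b^2 - 10*b^3
B) -300 + b^4 + b*220 - 19*b^2 - 10*b^3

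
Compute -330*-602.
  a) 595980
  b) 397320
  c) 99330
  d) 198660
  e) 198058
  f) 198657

-330 * -602 = 198660
d) 198660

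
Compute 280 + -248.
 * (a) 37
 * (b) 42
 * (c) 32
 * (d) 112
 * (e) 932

280 + -248 = 32
c) 32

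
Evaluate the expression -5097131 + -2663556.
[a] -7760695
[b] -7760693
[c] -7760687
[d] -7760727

-5097131 + -2663556 = -7760687
c) -7760687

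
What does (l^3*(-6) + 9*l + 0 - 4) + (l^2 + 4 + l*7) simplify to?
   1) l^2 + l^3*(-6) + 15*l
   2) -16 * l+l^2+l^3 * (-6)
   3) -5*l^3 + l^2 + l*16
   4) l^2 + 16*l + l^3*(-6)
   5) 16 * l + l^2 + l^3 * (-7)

Adding the polynomials and combining like terms:
(l^3*(-6) + 9*l + 0 - 4) + (l^2 + 4 + l*7)
= l^2 + 16*l + l^3*(-6)
4) l^2 + 16*l + l^3*(-6)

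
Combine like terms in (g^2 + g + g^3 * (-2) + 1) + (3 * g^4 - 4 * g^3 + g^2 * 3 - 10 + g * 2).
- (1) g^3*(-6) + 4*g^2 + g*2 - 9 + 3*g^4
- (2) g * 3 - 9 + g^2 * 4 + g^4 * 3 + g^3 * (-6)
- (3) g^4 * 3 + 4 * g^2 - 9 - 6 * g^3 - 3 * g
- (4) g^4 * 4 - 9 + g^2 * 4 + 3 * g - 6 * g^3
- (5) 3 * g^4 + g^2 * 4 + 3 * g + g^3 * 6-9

Adding the polynomials and combining like terms:
(g^2 + g + g^3*(-2) + 1) + (3*g^4 - 4*g^3 + g^2*3 - 10 + g*2)
= g * 3 - 9 + g^2 * 4 + g^4 * 3 + g^3 * (-6)
2) g * 3 - 9 + g^2 * 4 + g^4 * 3 + g^3 * (-6)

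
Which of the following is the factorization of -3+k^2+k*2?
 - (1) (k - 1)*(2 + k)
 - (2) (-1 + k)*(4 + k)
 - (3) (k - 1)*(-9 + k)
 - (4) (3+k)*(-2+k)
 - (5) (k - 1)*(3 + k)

We need to factor -3+k^2+k*2.
The factored form is (k - 1)*(3 + k).
5) (k - 1)*(3 + k)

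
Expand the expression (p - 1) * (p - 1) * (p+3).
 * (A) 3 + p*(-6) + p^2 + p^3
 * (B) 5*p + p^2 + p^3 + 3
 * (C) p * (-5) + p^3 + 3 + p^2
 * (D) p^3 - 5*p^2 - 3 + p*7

Expanding (p - 1) * (p - 1) * (p+3):
= p * (-5) + p^3 + 3 + p^2
C) p * (-5) + p^3 + 3 + p^2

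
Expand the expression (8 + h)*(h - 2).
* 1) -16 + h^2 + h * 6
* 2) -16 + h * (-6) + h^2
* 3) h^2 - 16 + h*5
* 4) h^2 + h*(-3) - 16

Expanding (8 + h)*(h - 2):
= -16 + h^2 + h * 6
1) -16 + h^2 + h * 6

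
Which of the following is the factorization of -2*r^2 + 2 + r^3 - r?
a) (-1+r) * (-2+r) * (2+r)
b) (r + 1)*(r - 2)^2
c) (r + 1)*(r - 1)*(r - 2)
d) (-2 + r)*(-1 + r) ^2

We need to factor -2*r^2 + 2 + r^3 - r.
The factored form is (r + 1)*(r - 1)*(r - 2).
c) (r + 1)*(r - 1)*(r - 2)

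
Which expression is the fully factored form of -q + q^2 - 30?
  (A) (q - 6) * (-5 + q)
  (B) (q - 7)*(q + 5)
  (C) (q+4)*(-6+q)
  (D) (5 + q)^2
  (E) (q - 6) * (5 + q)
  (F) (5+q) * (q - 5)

We need to factor -q + q^2 - 30.
The factored form is (q - 6) * (5 + q).
E) (q - 6) * (5 + q)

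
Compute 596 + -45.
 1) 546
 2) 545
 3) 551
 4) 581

596 + -45 = 551
3) 551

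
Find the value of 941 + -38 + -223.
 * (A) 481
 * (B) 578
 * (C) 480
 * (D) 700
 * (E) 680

First: 941 + -38 = 903
Then: 903 + -223 = 680
E) 680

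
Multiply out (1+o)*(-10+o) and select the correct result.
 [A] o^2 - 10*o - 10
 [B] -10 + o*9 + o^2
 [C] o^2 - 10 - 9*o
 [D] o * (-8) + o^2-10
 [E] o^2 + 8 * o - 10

Expanding (1+o)*(-10+o):
= o^2 - 10 - 9*o
C) o^2 - 10 - 9*o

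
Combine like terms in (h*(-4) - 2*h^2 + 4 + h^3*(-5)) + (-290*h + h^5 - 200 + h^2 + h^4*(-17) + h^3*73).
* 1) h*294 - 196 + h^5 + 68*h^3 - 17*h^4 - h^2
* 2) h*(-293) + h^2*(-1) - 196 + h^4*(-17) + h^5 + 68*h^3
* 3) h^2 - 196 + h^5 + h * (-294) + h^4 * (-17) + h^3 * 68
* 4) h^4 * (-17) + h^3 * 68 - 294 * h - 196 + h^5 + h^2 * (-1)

Adding the polynomials and combining like terms:
(h*(-4) - 2*h^2 + 4 + h^3*(-5)) + (-290*h + h^5 - 200 + h^2 + h^4*(-17) + h^3*73)
= h^4 * (-17) + h^3 * 68 - 294 * h - 196 + h^5 + h^2 * (-1)
4) h^4 * (-17) + h^3 * 68 - 294 * h - 196 + h^5 + h^2 * (-1)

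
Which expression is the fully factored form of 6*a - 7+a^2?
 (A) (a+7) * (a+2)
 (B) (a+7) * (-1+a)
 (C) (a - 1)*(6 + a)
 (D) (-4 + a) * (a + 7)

We need to factor 6*a - 7+a^2.
The factored form is (a+7) * (-1+a).
B) (a+7) * (-1+a)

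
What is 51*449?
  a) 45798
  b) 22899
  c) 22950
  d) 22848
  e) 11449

51 * 449 = 22899
b) 22899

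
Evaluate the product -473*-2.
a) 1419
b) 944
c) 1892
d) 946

-473 * -2 = 946
d) 946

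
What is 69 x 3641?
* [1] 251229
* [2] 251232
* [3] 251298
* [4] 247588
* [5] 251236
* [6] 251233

69 * 3641 = 251229
1) 251229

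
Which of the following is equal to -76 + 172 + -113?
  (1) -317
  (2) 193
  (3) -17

First: -76 + 172 = 96
Then: 96 + -113 = -17
3) -17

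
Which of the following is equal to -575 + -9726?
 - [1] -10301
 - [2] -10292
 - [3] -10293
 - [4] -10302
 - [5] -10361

-575 + -9726 = -10301
1) -10301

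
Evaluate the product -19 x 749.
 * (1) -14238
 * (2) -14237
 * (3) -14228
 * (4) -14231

-19 * 749 = -14231
4) -14231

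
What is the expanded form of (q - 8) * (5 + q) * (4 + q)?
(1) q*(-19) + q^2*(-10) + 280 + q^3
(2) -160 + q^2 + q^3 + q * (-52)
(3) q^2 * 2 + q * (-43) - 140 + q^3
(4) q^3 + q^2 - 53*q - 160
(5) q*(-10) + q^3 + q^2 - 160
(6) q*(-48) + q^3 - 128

Expanding (q - 8) * (5 + q) * (4 + q):
= -160 + q^2 + q^3 + q * (-52)
2) -160 + q^2 + q^3 + q * (-52)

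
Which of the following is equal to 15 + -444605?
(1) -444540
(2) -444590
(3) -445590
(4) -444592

15 + -444605 = -444590
2) -444590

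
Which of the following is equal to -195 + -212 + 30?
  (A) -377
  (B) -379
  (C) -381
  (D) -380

First: -195 + -212 = -407
Then: -407 + 30 = -377
A) -377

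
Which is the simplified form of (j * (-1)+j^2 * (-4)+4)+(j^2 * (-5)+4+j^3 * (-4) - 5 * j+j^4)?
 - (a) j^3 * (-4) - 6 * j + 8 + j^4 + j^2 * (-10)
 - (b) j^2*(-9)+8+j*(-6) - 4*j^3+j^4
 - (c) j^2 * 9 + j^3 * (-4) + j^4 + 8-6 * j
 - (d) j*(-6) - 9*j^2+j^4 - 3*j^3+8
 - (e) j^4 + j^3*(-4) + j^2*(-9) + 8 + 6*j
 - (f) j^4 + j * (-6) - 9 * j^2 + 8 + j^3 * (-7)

Adding the polynomials and combining like terms:
(j*(-1) + j^2*(-4) + 4) + (j^2*(-5) + 4 + j^3*(-4) - 5*j + j^4)
= j^2*(-9)+8+j*(-6) - 4*j^3+j^4
b) j^2*(-9)+8+j*(-6) - 4*j^3+j^4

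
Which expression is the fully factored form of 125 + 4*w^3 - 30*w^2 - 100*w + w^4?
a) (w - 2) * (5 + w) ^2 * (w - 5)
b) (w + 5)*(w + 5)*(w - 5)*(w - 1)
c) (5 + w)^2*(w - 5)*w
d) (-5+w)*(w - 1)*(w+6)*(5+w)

We need to factor 125 + 4*w^3 - 30*w^2 - 100*w + w^4.
The factored form is (w + 5)*(w + 5)*(w - 5)*(w - 1).
b) (w + 5)*(w + 5)*(w - 5)*(w - 1)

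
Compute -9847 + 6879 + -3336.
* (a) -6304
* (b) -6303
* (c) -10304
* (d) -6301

First: -9847 + 6879 = -2968
Then: -2968 + -3336 = -6304
a) -6304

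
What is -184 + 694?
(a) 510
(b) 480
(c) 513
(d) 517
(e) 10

-184 + 694 = 510
a) 510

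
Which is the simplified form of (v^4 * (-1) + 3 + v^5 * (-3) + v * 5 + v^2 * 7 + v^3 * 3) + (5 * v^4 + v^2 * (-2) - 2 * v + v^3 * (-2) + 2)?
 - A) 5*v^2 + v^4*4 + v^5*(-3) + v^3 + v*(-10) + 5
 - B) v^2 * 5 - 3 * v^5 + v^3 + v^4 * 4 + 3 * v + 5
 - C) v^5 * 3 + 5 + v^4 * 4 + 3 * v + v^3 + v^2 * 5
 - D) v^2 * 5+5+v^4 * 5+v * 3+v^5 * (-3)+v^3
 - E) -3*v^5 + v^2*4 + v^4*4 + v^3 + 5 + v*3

Adding the polynomials and combining like terms:
(v^4*(-1) + 3 + v^5*(-3) + v*5 + v^2*7 + v^3*3) + (5*v^4 + v^2*(-2) - 2*v + v^3*(-2) + 2)
= v^2 * 5 - 3 * v^5 + v^3 + v^4 * 4 + 3 * v + 5
B) v^2 * 5 - 3 * v^5 + v^3 + v^4 * 4 + 3 * v + 5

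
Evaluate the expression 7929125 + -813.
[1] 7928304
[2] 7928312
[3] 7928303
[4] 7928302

7929125 + -813 = 7928312
2) 7928312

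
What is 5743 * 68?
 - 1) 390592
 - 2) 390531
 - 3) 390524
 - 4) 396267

5743 * 68 = 390524
3) 390524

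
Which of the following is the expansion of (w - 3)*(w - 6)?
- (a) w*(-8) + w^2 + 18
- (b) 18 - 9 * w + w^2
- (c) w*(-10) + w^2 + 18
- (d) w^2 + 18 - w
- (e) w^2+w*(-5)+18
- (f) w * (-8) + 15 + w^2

Expanding (w - 3)*(w - 6):
= 18 - 9 * w + w^2
b) 18 - 9 * w + w^2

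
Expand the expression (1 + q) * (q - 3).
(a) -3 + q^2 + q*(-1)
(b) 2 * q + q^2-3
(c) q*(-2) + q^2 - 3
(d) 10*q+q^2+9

Expanding (1 + q) * (q - 3):
= q*(-2) + q^2 - 3
c) q*(-2) + q^2 - 3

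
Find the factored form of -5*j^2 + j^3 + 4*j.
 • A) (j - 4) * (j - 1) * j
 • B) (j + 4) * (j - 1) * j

We need to factor -5*j^2 + j^3 + 4*j.
The factored form is (j - 4) * (j - 1) * j.
A) (j - 4) * (j - 1) * j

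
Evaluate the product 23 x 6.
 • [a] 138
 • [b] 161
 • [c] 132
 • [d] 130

23 * 6 = 138
a) 138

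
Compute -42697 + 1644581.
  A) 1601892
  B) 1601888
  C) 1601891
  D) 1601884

-42697 + 1644581 = 1601884
D) 1601884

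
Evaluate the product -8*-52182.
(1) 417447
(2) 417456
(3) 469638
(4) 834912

-8 * -52182 = 417456
2) 417456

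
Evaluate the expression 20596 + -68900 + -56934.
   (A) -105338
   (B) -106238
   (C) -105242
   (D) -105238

First: 20596 + -68900 = -48304
Then: -48304 + -56934 = -105238
D) -105238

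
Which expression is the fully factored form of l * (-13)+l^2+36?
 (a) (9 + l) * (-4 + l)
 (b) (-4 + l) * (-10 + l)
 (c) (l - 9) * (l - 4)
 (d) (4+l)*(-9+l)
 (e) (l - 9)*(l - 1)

We need to factor l * (-13)+l^2+36.
The factored form is (l - 9) * (l - 4).
c) (l - 9) * (l - 4)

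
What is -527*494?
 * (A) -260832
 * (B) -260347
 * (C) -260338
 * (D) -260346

-527 * 494 = -260338
C) -260338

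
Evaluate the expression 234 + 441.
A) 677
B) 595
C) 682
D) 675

234 + 441 = 675
D) 675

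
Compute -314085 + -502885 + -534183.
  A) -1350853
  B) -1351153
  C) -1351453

First: -314085 + -502885 = -816970
Then: -816970 + -534183 = -1351153
B) -1351153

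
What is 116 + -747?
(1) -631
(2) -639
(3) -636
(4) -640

116 + -747 = -631
1) -631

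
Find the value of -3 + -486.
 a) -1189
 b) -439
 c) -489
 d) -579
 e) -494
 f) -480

-3 + -486 = -489
c) -489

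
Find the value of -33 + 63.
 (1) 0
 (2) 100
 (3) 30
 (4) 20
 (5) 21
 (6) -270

-33 + 63 = 30
3) 30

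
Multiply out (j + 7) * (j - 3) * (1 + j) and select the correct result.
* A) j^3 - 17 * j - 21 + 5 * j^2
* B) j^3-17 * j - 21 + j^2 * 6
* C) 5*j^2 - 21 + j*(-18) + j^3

Expanding (j + 7) * (j - 3) * (1 + j):
= j^3 - 17 * j - 21 + 5 * j^2
A) j^3 - 17 * j - 21 + 5 * j^2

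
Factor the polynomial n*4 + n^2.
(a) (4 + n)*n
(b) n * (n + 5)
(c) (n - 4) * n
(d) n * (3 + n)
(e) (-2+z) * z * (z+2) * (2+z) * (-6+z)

We need to factor n*4 + n^2.
The factored form is (4 + n)*n.
a) (4 + n)*n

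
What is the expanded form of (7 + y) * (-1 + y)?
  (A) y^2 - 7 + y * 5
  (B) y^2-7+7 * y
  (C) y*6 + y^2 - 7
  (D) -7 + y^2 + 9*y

Expanding (7 + y) * (-1 + y):
= y*6 + y^2 - 7
C) y*6 + y^2 - 7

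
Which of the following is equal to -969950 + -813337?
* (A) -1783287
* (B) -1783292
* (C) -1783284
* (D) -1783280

-969950 + -813337 = -1783287
A) -1783287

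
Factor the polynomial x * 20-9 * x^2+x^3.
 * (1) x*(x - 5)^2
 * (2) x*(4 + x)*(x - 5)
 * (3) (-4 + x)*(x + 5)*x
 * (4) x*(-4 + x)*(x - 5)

We need to factor x * 20-9 * x^2+x^3.
The factored form is x*(-4 + x)*(x - 5).
4) x*(-4 + x)*(x - 5)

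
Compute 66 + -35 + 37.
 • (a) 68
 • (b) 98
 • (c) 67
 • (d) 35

First: 66 + -35 = 31
Then: 31 + 37 = 68
a) 68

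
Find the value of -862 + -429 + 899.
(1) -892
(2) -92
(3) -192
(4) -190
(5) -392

First: -862 + -429 = -1291
Then: -1291 + 899 = -392
5) -392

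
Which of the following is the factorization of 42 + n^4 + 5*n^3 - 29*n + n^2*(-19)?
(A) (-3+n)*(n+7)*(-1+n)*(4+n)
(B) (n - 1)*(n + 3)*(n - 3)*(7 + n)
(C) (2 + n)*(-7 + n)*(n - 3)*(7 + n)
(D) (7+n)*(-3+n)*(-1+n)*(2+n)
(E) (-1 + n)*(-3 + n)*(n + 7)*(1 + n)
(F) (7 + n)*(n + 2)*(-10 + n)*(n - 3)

We need to factor 42 + n^4 + 5*n^3 - 29*n + n^2*(-19).
The factored form is (7+n)*(-3+n)*(-1+n)*(2+n).
D) (7+n)*(-3+n)*(-1+n)*(2+n)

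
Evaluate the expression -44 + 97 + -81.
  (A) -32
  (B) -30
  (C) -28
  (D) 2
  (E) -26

First: -44 + 97 = 53
Then: 53 + -81 = -28
C) -28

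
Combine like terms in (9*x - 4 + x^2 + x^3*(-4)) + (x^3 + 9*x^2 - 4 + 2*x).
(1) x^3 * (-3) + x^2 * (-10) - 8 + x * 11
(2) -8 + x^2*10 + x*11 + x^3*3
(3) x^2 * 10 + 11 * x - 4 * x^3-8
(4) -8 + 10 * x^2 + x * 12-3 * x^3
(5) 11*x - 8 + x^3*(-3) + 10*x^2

Adding the polynomials and combining like terms:
(9*x - 4 + x^2 + x^3*(-4)) + (x^3 + 9*x^2 - 4 + 2*x)
= 11*x - 8 + x^3*(-3) + 10*x^2
5) 11*x - 8 + x^3*(-3) + 10*x^2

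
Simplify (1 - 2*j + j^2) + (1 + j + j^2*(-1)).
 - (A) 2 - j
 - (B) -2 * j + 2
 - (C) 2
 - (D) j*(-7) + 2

Adding the polynomials and combining like terms:
(1 - 2*j + j^2) + (1 + j + j^2*(-1))
= 2 - j
A) 2 - j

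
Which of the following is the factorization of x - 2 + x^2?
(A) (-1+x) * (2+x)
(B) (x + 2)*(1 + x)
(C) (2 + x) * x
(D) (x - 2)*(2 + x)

We need to factor x - 2 + x^2.
The factored form is (-1+x) * (2+x).
A) (-1+x) * (2+x)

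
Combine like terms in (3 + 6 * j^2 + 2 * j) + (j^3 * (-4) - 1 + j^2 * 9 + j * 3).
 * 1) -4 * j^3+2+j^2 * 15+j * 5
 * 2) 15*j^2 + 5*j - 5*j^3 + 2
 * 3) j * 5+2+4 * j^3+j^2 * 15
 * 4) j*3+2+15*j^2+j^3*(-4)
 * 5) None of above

Adding the polynomials and combining like terms:
(3 + 6*j^2 + 2*j) + (j^3*(-4) - 1 + j^2*9 + j*3)
= -4 * j^3+2+j^2 * 15+j * 5
1) -4 * j^3+2+j^2 * 15+j * 5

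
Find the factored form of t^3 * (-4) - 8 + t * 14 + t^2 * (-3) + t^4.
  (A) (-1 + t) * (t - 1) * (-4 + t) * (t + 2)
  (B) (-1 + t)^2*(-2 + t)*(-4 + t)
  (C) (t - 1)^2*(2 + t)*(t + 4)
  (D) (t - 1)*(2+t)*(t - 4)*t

We need to factor t^3 * (-4) - 8 + t * 14 + t^2 * (-3) + t^4.
The factored form is (-1 + t) * (t - 1) * (-4 + t) * (t + 2).
A) (-1 + t) * (t - 1) * (-4 + t) * (t + 2)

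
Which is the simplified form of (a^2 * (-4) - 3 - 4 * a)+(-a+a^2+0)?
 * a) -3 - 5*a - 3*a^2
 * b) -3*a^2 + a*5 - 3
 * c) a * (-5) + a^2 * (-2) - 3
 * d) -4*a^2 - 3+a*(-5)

Adding the polynomials and combining like terms:
(a^2*(-4) - 3 - 4*a) + (-a + a^2 + 0)
= -3 - 5*a - 3*a^2
a) -3 - 5*a - 3*a^2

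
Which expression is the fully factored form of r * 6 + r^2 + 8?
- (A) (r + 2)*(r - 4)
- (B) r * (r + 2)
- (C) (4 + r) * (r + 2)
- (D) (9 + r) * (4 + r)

We need to factor r * 6 + r^2 + 8.
The factored form is (4 + r) * (r + 2).
C) (4 + r) * (r + 2)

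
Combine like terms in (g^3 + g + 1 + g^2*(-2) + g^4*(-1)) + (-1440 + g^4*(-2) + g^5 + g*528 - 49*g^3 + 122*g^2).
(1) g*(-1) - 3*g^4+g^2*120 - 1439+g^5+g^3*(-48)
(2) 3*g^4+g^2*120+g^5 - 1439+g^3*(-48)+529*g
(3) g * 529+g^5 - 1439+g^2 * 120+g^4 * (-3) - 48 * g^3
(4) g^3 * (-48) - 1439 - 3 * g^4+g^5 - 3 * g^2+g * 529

Adding the polynomials and combining like terms:
(g^3 + g + 1 + g^2*(-2) + g^4*(-1)) + (-1440 + g^4*(-2) + g^5 + g*528 - 49*g^3 + 122*g^2)
= g * 529+g^5 - 1439+g^2 * 120+g^4 * (-3) - 48 * g^3
3) g * 529+g^5 - 1439+g^2 * 120+g^4 * (-3) - 48 * g^3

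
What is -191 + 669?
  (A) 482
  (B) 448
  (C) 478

-191 + 669 = 478
C) 478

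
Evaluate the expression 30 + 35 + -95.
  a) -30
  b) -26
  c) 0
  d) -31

First: 30 + 35 = 65
Then: 65 + -95 = -30
a) -30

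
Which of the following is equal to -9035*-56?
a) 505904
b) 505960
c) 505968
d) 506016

-9035 * -56 = 505960
b) 505960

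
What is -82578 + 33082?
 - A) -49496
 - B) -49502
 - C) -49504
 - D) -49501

-82578 + 33082 = -49496
A) -49496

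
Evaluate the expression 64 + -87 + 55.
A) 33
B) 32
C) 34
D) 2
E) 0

First: 64 + -87 = -23
Then: -23 + 55 = 32
B) 32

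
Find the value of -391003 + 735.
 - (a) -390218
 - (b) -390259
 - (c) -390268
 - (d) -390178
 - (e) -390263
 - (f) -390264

-391003 + 735 = -390268
c) -390268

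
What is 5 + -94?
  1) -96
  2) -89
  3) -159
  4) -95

5 + -94 = -89
2) -89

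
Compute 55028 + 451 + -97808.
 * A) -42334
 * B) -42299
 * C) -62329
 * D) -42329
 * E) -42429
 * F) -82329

First: 55028 + 451 = 55479
Then: 55479 + -97808 = -42329
D) -42329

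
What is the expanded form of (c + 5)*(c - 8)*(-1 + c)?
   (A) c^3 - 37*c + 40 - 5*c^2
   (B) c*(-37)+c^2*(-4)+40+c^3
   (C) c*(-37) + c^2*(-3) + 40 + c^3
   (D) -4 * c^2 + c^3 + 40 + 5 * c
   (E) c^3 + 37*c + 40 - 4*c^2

Expanding (c + 5)*(c - 8)*(-1 + c):
= c*(-37)+c^2*(-4)+40+c^3
B) c*(-37)+c^2*(-4)+40+c^3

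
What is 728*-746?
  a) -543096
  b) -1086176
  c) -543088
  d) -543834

728 * -746 = -543088
c) -543088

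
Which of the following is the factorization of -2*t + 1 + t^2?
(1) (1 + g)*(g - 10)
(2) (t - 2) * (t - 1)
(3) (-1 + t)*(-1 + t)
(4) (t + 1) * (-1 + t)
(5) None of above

We need to factor -2*t + 1 + t^2.
The factored form is (-1 + t)*(-1 + t).
3) (-1 + t)*(-1 + t)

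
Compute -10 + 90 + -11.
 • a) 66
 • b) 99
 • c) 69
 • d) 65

First: -10 + 90 = 80
Then: 80 + -11 = 69
c) 69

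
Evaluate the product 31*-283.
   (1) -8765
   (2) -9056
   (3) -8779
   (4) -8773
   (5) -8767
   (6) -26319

31 * -283 = -8773
4) -8773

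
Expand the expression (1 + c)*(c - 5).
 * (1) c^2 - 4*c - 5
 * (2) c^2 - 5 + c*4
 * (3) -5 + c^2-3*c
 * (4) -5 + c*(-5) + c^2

Expanding (1 + c)*(c - 5):
= c^2 - 4*c - 5
1) c^2 - 4*c - 5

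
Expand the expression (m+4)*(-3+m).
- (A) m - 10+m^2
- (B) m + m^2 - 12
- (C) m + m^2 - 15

Expanding (m+4)*(-3+m):
= m + m^2 - 12
B) m + m^2 - 12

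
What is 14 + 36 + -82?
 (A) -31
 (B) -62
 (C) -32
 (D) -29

First: 14 + 36 = 50
Then: 50 + -82 = -32
C) -32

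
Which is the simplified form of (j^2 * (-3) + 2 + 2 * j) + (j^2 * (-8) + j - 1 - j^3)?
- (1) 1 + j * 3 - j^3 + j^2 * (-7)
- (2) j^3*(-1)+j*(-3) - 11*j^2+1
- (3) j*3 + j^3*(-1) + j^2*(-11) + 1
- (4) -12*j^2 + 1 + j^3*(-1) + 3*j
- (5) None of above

Adding the polynomials and combining like terms:
(j^2*(-3) + 2 + 2*j) + (j^2*(-8) + j - 1 - j^3)
= j*3 + j^3*(-1) + j^2*(-11) + 1
3) j*3 + j^3*(-1) + j^2*(-11) + 1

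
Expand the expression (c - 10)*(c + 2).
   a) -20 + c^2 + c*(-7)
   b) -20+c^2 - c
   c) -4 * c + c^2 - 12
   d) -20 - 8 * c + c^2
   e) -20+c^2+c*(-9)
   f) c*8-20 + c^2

Expanding (c - 10)*(c + 2):
= -20 - 8 * c + c^2
d) -20 - 8 * c + c^2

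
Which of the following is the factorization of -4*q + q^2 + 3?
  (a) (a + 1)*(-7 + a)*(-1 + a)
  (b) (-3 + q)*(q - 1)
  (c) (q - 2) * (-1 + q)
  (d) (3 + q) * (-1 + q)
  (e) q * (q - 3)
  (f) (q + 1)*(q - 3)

We need to factor -4*q + q^2 + 3.
The factored form is (-3 + q)*(q - 1).
b) (-3 + q)*(q - 1)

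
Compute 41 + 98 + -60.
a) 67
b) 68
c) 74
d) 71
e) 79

First: 41 + 98 = 139
Then: 139 + -60 = 79
e) 79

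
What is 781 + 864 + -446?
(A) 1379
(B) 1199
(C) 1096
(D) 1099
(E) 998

First: 781 + 864 = 1645
Then: 1645 + -446 = 1199
B) 1199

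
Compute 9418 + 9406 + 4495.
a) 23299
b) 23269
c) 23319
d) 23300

First: 9418 + 9406 = 18824
Then: 18824 + 4495 = 23319
c) 23319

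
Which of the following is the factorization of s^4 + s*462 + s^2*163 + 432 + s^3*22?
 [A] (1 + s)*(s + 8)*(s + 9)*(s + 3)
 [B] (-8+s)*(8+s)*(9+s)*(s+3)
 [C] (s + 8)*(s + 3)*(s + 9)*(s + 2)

We need to factor s^4 + s*462 + s^2*163 + 432 + s^3*22.
The factored form is (s + 8)*(s + 3)*(s + 9)*(s + 2).
C) (s + 8)*(s + 3)*(s + 9)*(s + 2)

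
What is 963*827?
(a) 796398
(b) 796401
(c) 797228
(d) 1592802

963 * 827 = 796401
b) 796401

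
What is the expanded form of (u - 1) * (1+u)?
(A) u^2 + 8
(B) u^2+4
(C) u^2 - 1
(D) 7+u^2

Expanding (u - 1) * (1+u):
= u^2 - 1
C) u^2 - 1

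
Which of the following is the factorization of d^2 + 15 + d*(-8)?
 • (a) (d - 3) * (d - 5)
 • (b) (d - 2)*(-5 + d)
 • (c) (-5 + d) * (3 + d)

We need to factor d^2 + 15 + d*(-8).
The factored form is (d - 3) * (d - 5).
a) (d - 3) * (d - 5)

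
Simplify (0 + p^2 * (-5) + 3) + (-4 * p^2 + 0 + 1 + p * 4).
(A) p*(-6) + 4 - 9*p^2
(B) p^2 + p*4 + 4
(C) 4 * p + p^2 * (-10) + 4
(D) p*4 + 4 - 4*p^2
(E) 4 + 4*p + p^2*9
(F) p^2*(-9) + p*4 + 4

Adding the polynomials and combining like terms:
(0 + p^2*(-5) + 3) + (-4*p^2 + 0 + 1 + p*4)
= p^2*(-9) + p*4 + 4
F) p^2*(-9) + p*4 + 4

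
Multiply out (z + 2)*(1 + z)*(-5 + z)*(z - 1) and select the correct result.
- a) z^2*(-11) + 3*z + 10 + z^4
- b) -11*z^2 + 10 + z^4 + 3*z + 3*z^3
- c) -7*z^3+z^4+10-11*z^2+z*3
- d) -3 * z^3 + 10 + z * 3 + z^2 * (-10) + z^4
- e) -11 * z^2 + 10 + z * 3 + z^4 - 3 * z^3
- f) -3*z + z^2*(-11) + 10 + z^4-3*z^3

Expanding (z + 2)*(1 + z)*(-5 + z)*(z - 1):
= -11 * z^2 + 10 + z * 3 + z^4 - 3 * z^3
e) -11 * z^2 + 10 + z * 3 + z^4 - 3 * z^3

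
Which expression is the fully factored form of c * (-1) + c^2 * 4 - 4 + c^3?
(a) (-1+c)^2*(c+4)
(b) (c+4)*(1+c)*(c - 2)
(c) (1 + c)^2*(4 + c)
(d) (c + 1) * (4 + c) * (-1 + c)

We need to factor c * (-1) + c^2 * 4 - 4 + c^3.
The factored form is (c + 1) * (4 + c) * (-1 + c).
d) (c + 1) * (4 + c) * (-1 + c)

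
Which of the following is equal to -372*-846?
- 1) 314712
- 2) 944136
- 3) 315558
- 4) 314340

-372 * -846 = 314712
1) 314712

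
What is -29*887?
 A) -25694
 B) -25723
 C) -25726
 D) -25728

-29 * 887 = -25723
B) -25723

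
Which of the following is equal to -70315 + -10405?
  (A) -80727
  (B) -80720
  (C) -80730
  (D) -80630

-70315 + -10405 = -80720
B) -80720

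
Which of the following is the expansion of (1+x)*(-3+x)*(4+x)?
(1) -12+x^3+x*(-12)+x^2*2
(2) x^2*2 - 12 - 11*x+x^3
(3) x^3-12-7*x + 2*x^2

Expanding (1+x)*(-3+x)*(4+x):
= x^2*2 - 12 - 11*x+x^3
2) x^2*2 - 12 - 11*x+x^3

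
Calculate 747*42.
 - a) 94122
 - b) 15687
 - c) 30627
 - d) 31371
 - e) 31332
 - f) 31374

747 * 42 = 31374
f) 31374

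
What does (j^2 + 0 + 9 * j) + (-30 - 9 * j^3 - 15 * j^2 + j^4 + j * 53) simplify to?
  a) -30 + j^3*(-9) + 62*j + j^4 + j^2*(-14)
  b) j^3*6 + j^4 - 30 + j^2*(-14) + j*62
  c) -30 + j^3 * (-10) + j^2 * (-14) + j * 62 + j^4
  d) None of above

Adding the polynomials and combining like terms:
(j^2 + 0 + 9*j) + (-30 - 9*j^3 - 15*j^2 + j^4 + j*53)
= -30 + j^3*(-9) + 62*j + j^4 + j^2*(-14)
a) -30 + j^3*(-9) + 62*j + j^4 + j^2*(-14)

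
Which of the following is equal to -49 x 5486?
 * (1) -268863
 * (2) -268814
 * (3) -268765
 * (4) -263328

-49 * 5486 = -268814
2) -268814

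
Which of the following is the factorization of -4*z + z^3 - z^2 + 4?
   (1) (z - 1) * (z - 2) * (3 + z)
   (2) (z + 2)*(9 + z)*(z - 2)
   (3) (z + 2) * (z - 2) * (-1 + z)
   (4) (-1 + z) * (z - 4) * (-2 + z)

We need to factor -4*z + z^3 - z^2 + 4.
The factored form is (z + 2) * (z - 2) * (-1 + z).
3) (z + 2) * (z - 2) * (-1 + z)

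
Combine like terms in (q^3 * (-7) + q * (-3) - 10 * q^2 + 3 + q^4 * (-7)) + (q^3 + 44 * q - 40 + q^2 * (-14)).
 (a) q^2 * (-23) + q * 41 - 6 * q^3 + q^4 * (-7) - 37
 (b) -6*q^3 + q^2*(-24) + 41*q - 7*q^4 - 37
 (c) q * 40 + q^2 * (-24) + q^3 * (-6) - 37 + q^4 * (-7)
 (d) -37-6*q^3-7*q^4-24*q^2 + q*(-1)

Adding the polynomials and combining like terms:
(q^3*(-7) + q*(-3) - 10*q^2 + 3 + q^4*(-7)) + (q^3 + 44*q - 40 + q^2*(-14))
= -6*q^3 + q^2*(-24) + 41*q - 7*q^4 - 37
b) -6*q^3 + q^2*(-24) + 41*q - 7*q^4 - 37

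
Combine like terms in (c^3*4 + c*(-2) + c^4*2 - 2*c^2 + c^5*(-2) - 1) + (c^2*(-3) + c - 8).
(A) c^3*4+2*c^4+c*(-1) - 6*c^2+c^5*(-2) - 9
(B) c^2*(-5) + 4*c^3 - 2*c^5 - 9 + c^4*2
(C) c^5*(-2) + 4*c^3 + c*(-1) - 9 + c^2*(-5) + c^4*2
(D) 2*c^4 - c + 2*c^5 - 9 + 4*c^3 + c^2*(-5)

Adding the polynomials and combining like terms:
(c^3*4 + c*(-2) + c^4*2 - 2*c^2 + c^5*(-2) - 1) + (c^2*(-3) + c - 8)
= c^5*(-2) + 4*c^3 + c*(-1) - 9 + c^2*(-5) + c^4*2
C) c^5*(-2) + 4*c^3 + c*(-1) - 9 + c^2*(-5) + c^4*2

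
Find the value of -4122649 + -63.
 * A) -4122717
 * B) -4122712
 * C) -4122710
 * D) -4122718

-4122649 + -63 = -4122712
B) -4122712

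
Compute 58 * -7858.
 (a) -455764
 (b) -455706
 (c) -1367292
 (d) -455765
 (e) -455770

58 * -7858 = -455764
a) -455764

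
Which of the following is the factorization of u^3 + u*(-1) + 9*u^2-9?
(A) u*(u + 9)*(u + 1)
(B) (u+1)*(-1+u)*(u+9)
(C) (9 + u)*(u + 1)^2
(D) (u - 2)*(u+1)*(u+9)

We need to factor u^3 + u*(-1) + 9*u^2-9.
The factored form is (u+1)*(-1+u)*(u+9).
B) (u+1)*(-1+u)*(u+9)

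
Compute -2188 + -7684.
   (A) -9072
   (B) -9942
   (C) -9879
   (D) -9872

-2188 + -7684 = -9872
D) -9872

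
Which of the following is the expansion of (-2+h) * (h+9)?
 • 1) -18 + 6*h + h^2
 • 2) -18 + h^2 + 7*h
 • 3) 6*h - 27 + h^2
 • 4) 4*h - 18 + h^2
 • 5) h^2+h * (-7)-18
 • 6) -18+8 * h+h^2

Expanding (-2+h) * (h+9):
= -18 + h^2 + 7*h
2) -18 + h^2 + 7*h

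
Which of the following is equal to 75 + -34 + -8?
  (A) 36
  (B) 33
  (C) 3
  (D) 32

First: 75 + -34 = 41
Then: 41 + -8 = 33
B) 33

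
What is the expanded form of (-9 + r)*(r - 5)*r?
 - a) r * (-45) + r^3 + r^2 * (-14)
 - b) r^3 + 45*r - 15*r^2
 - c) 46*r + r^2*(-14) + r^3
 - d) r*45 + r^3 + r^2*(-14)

Expanding (-9 + r)*(r - 5)*r:
= r*45 + r^3 + r^2*(-14)
d) r*45 + r^3 + r^2*(-14)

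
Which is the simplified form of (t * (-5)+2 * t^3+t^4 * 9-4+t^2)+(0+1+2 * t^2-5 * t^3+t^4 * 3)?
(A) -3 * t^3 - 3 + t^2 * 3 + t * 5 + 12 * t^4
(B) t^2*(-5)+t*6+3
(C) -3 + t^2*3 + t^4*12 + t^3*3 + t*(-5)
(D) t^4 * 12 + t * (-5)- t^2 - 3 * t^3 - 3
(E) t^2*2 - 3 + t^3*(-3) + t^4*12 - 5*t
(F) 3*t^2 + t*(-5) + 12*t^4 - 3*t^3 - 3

Adding the polynomials and combining like terms:
(t*(-5) + 2*t^3 + t^4*9 - 4 + t^2) + (0 + 1 + 2*t^2 - 5*t^3 + t^4*3)
= 3*t^2 + t*(-5) + 12*t^4 - 3*t^3 - 3
F) 3*t^2 + t*(-5) + 12*t^4 - 3*t^3 - 3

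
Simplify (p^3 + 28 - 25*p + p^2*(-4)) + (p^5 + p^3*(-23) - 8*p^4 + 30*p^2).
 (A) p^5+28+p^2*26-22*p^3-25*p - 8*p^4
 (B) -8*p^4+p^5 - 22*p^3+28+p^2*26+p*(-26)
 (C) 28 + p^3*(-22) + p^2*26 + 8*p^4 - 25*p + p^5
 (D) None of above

Adding the polynomials and combining like terms:
(p^3 + 28 - 25*p + p^2*(-4)) + (p^5 + p^3*(-23) - 8*p^4 + 30*p^2)
= p^5+28+p^2*26-22*p^3-25*p - 8*p^4
A) p^5+28+p^2*26-22*p^3-25*p - 8*p^4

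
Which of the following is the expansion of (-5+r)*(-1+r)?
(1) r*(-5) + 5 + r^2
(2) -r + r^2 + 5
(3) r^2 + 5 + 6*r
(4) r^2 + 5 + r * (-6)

Expanding (-5+r)*(-1+r):
= r^2 + 5 + r * (-6)
4) r^2 + 5 + r * (-6)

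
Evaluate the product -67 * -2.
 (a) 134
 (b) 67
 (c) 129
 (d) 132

-67 * -2 = 134
a) 134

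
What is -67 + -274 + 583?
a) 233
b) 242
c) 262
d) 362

First: -67 + -274 = -341
Then: -341 + 583 = 242
b) 242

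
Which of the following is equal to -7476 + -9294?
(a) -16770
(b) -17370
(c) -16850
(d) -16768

-7476 + -9294 = -16770
a) -16770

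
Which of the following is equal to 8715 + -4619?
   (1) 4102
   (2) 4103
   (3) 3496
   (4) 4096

8715 + -4619 = 4096
4) 4096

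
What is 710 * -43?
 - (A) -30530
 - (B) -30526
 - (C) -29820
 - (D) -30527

710 * -43 = -30530
A) -30530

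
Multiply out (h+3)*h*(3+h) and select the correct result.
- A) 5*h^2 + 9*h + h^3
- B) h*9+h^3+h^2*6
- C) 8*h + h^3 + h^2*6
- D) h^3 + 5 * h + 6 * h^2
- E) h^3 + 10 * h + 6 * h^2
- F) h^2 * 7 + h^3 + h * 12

Expanding (h+3)*h*(3+h):
= h*9+h^3+h^2*6
B) h*9+h^3+h^2*6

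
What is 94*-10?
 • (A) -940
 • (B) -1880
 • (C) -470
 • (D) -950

94 * -10 = -940
A) -940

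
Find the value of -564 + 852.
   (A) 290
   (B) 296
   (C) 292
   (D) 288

-564 + 852 = 288
D) 288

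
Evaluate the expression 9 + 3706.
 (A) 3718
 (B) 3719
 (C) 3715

9 + 3706 = 3715
C) 3715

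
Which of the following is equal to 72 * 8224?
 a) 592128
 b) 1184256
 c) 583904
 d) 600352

72 * 8224 = 592128
a) 592128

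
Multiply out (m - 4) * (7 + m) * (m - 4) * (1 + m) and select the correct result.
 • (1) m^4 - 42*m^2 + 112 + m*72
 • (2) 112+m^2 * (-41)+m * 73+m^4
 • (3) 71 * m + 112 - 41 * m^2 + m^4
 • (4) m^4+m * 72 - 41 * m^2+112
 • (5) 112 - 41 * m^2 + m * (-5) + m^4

Expanding (m - 4) * (7 + m) * (m - 4) * (1 + m):
= m^4+m * 72 - 41 * m^2+112
4) m^4+m * 72 - 41 * m^2+112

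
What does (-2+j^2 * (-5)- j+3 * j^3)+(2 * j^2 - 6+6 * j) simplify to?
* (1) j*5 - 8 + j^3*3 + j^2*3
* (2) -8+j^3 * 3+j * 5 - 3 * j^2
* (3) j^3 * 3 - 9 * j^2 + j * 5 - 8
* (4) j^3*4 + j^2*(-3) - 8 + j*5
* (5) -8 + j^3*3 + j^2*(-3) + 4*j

Adding the polynomials and combining like terms:
(-2 + j^2*(-5) - j + 3*j^3) + (2*j^2 - 6 + 6*j)
= -8+j^3 * 3+j * 5 - 3 * j^2
2) -8+j^3 * 3+j * 5 - 3 * j^2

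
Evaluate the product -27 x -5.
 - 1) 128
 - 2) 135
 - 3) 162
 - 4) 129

-27 * -5 = 135
2) 135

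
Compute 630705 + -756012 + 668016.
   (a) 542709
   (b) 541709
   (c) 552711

First: 630705 + -756012 = -125307
Then: -125307 + 668016 = 542709
a) 542709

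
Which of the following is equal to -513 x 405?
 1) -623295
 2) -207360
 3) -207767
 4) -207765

-513 * 405 = -207765
4) -207765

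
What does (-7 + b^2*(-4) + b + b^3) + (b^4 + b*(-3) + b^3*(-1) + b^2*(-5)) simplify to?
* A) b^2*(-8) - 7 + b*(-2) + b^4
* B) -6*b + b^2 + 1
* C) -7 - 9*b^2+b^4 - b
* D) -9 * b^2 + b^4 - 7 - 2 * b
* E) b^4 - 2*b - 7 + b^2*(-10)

Adding the polynomials and combining like terms:
(-7 + b^2*(-4) + b + b^3) + (b^4 + b*(-3) + b^3*(-1) + b^2*(-5))
= -9 * b^2 + b^4 - 7 - 2 * b
D) -9 * b^2 + b^4 - 7 - 2 * b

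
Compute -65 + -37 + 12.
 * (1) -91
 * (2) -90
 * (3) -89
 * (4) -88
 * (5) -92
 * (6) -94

First: -65 + -37 = -102
Then: -102 + 12 = -90
2) -90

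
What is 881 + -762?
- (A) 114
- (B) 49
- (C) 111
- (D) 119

881 + -762 = 119
D) 119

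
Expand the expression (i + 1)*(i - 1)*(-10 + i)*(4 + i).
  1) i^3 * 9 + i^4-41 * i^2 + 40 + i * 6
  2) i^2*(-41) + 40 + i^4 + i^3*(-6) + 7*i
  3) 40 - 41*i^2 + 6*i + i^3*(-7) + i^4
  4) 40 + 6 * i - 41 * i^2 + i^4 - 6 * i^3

Expanding (i + 1)*(i - 1)*(-10 + i)*(4 + i):
= 40 + 6 * i - 41 * i^2 + i^4 - 6 * i^3
4) 40 + 6 * i - 41 * i^2 + i^4 - 6 * i^3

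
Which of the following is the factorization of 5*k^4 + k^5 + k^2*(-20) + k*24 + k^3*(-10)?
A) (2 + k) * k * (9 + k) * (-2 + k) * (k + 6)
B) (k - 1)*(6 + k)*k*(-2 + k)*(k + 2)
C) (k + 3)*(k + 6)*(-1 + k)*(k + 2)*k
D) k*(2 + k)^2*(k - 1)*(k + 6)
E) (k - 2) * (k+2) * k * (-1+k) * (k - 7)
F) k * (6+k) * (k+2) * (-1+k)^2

We need to factor 5*k^4 + k^5 + k^2*(-20) + k*24 + k^3*(-10).
The factored form is (k - 1)*(6 + k)*k*(-2 + k)*(k + 2).
B) (k - 1)*(6 + k)*k*(-2 + k)*(k + 2)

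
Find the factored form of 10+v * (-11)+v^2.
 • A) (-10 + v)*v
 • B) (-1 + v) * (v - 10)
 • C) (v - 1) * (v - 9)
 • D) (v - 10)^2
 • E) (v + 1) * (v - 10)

We need to factor 10+v * (-11)+v^2.
The factored form is (-1 + v) * (v - 10).
B) (-1 + v) * (v - 10)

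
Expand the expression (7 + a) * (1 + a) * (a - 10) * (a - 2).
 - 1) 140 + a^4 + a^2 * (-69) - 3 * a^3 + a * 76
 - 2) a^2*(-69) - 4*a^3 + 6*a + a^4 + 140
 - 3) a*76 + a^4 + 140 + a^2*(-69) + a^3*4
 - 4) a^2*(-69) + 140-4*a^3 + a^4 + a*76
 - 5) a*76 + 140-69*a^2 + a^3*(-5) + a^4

Expanding (7 + a) * (1 + a) * (a - 10) * (a - 2):
= a^2*(-69) + 140-4*a^3 + a^4 + a*76
4) a^2*(-69) + 140-4*a^3 + a^4 + a*76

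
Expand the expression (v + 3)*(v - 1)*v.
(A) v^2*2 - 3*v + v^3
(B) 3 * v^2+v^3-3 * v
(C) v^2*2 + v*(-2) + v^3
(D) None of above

Expanding (v + 3)*(v - 1)*v:
= v^2*2 - 3*v + v^3
A) v^2*2 - 3*v + v^3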